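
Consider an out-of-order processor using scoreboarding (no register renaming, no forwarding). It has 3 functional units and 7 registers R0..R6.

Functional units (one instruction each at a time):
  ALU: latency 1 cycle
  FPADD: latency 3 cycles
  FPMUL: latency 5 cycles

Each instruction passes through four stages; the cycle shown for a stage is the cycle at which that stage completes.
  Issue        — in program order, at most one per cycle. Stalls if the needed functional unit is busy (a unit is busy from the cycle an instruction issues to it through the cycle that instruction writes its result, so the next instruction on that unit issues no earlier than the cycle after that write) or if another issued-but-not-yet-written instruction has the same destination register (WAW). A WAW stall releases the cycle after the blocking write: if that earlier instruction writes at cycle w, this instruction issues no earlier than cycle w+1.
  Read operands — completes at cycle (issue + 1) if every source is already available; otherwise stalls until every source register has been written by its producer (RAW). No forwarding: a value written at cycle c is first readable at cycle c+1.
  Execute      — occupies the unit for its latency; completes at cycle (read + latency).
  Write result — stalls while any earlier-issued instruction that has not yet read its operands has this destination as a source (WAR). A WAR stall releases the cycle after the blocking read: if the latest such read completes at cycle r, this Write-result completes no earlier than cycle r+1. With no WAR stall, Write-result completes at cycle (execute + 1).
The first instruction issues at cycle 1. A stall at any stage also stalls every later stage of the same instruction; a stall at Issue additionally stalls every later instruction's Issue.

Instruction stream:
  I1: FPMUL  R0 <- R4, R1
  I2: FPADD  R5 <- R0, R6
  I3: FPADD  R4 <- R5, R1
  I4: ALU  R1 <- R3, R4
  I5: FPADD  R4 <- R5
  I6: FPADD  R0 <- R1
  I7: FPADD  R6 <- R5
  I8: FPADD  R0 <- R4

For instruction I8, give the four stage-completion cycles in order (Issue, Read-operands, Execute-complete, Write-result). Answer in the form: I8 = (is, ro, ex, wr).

I1 -> (1, 2, 7, 8)
I2 -> (2, 9, 12, 13)  // RAW R0: wait I1 write@8
I3 -> (14, 15, 18, 19)  // struct: FPADD busy until I2 writes@13
I4 -> (15, 20, 21, 22)  // RAW R4: wait I3 write@19
I5 -> (20, 21, 24, 25)  // struct: FPADD busy until I3 writes@19
I6 -> (26, 27, 30, 31)  // struct: FPADD busy until I5 writes@25
I7 -> (32, 33, 36, 37)  // struct: FPADD busy until I6 writes@31
I8 -> (38, 39, 42, 43)  // struct: FPADD busy until I7 writes@37

I8 = (38, 39, 42, 43)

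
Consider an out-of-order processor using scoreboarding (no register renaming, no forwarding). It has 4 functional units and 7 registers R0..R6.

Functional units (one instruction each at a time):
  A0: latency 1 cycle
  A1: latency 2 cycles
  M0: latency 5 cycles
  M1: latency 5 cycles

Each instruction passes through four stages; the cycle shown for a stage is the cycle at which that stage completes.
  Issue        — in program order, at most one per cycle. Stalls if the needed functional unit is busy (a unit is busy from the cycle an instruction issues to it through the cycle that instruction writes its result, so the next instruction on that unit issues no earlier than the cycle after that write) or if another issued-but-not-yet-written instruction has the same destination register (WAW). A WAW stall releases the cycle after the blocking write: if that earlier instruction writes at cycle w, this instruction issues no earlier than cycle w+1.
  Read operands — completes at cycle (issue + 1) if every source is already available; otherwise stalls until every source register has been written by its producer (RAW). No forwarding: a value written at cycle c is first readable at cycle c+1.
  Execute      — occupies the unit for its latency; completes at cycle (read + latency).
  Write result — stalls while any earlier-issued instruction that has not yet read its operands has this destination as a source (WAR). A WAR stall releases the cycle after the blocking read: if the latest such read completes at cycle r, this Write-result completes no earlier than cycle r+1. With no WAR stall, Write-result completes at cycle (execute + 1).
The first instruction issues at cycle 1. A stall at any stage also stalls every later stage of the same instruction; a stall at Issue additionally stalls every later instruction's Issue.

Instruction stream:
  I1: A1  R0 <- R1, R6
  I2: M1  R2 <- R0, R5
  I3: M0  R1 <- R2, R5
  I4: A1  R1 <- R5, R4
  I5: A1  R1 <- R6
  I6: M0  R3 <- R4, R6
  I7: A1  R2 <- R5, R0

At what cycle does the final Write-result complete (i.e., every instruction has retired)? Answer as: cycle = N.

I1 -> (1, 2, 4, 5)
I2 -> (2, 6, 11, 12)  // RAW R0: wait I1 write@5
I3 -> (3, 13, 18, 19)  // RAW R2: wait I2 write@12
I4 -> (20, 21, 23, 24)  // WAW R1: wait I3 write@19
I5 -> (25, 26, 28, 29)  // struct: A1 busy until I4 writes@24
I6 -> (26, 27, 32, 33)
I7 -> (30, 31, 33, 34)  // struct: A1 busy until I5 writes@29

cycle = 34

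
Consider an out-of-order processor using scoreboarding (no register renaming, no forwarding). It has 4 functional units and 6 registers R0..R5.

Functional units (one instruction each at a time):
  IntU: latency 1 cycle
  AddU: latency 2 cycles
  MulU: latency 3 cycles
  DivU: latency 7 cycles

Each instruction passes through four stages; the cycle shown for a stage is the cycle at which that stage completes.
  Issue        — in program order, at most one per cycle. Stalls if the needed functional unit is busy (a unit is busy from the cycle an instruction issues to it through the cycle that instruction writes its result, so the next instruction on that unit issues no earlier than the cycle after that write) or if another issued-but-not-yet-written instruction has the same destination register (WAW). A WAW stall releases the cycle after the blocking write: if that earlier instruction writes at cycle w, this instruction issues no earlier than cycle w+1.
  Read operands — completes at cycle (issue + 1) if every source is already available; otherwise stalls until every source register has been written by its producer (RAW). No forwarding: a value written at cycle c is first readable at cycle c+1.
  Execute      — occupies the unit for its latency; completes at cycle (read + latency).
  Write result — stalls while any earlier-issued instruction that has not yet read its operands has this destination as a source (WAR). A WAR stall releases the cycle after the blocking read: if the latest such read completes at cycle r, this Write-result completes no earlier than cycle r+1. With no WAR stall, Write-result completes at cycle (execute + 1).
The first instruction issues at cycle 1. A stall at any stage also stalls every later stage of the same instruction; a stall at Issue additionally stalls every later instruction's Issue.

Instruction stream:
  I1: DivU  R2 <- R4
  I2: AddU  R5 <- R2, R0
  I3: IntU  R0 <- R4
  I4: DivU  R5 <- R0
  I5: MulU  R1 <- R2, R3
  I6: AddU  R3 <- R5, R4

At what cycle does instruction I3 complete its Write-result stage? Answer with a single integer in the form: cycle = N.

I1  is:1  ro:2  ex:9  wr:10
I2  is:2  ro:11  ex:13  wr:14  — RAW R2: wait I1 write@10
I3  is:3  ro:4  ex:5  wr:12  — WAR R0: wait I2 read@11
I4  is:15  ro:16  ex:23  wr:24  — WAW R5: wait I2 write@14
I5  is:16  ro:17  ex:20  wr:21
I6  is:17  ro:25  ex:27  wr:28  — RAW R5: wait I4 write@24

cycle = 12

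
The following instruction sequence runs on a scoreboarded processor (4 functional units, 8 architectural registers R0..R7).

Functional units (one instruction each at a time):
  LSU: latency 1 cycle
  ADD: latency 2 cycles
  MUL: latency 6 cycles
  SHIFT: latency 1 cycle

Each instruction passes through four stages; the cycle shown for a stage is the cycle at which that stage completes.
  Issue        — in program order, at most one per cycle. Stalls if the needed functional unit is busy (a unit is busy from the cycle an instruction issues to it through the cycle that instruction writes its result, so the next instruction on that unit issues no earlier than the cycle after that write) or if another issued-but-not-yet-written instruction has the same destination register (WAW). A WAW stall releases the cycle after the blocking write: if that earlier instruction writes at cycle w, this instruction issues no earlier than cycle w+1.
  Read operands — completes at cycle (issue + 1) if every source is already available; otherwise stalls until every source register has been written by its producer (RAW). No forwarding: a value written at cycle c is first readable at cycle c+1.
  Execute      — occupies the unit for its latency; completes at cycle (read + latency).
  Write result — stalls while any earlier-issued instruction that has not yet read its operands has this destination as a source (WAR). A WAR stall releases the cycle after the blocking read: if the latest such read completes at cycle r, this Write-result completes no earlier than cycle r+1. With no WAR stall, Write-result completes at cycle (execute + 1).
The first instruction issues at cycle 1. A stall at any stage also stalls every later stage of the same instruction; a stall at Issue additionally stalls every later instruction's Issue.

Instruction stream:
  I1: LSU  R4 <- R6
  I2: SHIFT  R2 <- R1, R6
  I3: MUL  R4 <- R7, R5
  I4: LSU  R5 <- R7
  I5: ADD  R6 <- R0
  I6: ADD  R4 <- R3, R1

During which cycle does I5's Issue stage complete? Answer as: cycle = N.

cycle = 7

I1 -> (1, 2, 3, 4)
I2 -> (2, 3, 4, 5)
I3 -> (5, 6, 12, 13)  // WAW R4: wait I1 write@4
I4 -> (6, 7, 8, 9)
I5 -> (7, 8, 10, 11)
I6 -> (14, 15, 17, 18)  // WAW R4: wait I3 write@13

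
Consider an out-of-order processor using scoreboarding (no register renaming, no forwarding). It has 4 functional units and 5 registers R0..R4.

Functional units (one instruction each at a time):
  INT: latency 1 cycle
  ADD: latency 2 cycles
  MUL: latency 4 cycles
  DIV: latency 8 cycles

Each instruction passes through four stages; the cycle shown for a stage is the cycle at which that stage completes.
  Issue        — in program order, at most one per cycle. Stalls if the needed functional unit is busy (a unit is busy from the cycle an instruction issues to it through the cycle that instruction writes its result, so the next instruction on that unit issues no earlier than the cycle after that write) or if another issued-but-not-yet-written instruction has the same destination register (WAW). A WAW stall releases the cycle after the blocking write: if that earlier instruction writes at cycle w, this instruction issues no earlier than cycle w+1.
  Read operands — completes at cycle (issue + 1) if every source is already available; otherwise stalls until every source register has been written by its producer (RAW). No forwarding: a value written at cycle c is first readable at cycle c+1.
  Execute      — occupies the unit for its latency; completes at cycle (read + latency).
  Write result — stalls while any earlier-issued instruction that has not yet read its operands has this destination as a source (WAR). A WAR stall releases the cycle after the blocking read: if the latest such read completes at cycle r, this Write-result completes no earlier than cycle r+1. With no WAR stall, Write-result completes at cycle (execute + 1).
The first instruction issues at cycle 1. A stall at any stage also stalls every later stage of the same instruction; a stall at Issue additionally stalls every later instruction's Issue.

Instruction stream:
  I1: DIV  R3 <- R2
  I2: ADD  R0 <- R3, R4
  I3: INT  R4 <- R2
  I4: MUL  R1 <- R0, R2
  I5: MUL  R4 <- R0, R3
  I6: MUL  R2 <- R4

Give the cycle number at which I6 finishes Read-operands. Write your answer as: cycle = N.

cycle = 30

  I1 | 1 | 2 | 10 | 11
  I2 | 2 | 12 | 14 | 15   RAW R3: wait I1 write@11
  I3 | 3 | 4 | 5 | 13   WAR R4: wait I2 read@12
  I4 | 4 | 16 | 20 | 21   RAW R0: wait I2 write@15
  I5 | 22 | 23 | 27 | 28   struct: MUL busy until I4 writes@21
  I6 | 29 | 30 | 34 | 35   struct: MUL busy until I5 writes@28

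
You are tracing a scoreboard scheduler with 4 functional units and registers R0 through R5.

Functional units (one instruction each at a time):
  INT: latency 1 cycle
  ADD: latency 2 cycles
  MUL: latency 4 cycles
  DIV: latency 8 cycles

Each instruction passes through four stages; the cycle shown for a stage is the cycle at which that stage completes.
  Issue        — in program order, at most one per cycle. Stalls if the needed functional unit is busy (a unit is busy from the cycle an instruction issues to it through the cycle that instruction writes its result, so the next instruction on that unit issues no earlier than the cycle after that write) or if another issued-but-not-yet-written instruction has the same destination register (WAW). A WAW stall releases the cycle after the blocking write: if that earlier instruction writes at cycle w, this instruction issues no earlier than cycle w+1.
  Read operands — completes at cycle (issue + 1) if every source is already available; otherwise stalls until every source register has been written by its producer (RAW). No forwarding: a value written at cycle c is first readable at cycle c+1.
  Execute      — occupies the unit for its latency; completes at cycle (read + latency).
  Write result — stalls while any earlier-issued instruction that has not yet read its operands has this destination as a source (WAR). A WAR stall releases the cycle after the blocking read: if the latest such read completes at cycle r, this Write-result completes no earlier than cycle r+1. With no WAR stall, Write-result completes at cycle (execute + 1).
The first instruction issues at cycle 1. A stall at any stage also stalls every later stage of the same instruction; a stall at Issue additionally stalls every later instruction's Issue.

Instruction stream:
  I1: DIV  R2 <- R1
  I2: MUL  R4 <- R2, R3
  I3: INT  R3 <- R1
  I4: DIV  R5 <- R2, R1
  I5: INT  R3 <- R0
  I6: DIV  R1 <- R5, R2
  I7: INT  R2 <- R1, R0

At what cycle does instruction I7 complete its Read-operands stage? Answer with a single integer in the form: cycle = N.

[1] issue I1 (DIV)
[2] I1 read-ops | issue I2 (MUL)
[3] issue I3 (INT)
[4] I3 read-ops
[5] I3 finished on INT
[10] I1 finished on DIV
[11] I1→R2
[12] I2 read-ops | issue I4 (DIV)
[13] I3→R3 | I4 read-ops
[14] issue I5 (INT)
[15] I5 read-ops
[16] I2 finished on MUL | I5 finished on INT
[17] I2→R4 | I5→R3
[21] I4 finished on DIV
[22] I4→R5
[23] issue I6 (DIV)
[24] I6 read-ops | issue I7 (INT)
[32] I6 finished on DIV
[33] I6→R1
[34] I7 read-ops
[35] I7 finished on INT
[36] I7→R2

cycle = 34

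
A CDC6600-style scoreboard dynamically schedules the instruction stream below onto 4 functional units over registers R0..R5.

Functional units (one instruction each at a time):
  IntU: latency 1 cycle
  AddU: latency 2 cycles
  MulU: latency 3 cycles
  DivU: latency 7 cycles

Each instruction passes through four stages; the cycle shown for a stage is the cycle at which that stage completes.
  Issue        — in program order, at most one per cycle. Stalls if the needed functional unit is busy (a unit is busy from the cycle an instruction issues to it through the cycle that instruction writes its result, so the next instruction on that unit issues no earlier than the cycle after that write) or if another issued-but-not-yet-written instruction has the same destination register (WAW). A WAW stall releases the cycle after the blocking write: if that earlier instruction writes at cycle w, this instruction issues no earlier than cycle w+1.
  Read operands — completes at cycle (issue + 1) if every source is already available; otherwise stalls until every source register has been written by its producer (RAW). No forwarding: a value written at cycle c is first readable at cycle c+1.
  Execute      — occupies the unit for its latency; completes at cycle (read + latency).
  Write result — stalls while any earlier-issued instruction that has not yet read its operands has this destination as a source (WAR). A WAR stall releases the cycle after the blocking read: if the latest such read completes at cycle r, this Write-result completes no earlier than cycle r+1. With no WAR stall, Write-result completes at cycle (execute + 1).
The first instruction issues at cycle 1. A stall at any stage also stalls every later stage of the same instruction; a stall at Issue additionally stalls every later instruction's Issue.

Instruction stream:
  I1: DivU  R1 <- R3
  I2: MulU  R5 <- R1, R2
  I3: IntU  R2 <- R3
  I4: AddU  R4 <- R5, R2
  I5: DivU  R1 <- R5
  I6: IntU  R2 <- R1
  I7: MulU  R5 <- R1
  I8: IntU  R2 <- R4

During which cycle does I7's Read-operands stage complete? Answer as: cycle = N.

cycle = 25

cycle 1: I1→DivU
cycle 2: I1 RO · I2→MulU
cycle 3: I3→IntU
cycle 4: I3 RO · I4→AddU
cycle 5: I3 EX
cycle 9: I1 EX
cycle 10: I1 WR R1
cycle 11: I2 RO · I5→DivU
cycle 12: I3 WR R2
cycle 13: I6→IntU
cycle 14: I2 EX
cycle 15: I2 WR R5
cycle 16: I4 RO · I5 RO · I7→MulU
cycle 18: I4 EX
cycle 19: I4 WR R4
cycle 23: I5 EX
cycle 24: I5 WR R1
cycle 25: I6 RO · I7 RO
cycle 26: I6 EX
cycle 27: I6 WR R2
cycle 28: I7 EX · I8→IntU
cycle 29: I7 WR R5 · I8 RO
cycle 30: I8 EX
cycle 31: I8 WR R2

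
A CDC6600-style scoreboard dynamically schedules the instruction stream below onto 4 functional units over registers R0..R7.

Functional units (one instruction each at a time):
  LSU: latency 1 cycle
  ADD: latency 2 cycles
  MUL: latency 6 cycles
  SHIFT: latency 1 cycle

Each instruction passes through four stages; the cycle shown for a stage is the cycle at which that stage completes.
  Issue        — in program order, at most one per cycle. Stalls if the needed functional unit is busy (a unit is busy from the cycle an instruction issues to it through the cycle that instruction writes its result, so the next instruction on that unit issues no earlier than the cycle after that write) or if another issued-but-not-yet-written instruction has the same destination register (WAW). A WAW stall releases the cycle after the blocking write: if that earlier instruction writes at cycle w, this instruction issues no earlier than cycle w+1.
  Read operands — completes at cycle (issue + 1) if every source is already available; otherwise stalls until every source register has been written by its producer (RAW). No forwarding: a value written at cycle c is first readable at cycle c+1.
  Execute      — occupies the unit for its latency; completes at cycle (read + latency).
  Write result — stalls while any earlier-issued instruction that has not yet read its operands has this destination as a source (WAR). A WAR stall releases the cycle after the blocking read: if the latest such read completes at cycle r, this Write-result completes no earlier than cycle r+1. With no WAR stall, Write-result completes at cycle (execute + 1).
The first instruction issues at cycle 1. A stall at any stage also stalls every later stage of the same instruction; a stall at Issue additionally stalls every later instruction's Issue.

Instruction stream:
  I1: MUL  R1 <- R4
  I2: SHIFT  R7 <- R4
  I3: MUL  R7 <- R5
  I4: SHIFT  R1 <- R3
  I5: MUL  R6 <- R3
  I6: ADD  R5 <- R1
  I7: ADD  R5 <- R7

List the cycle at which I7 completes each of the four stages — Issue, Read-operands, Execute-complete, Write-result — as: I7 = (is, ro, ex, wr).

I7 = (25, 26, 28, 29)

c1: issue I1 (MUL)
c2: I1 read-ops | issue I2 (SHIFT)
c3: I2 read-ops
c4: I2 finished on SHIFT
c5: I2→R7
c8: I1 finished on MUL
c9: I1→R1
c10: issue I3 (MUL)
c11: I3 read-ops | issue I4 (SHIFT)
c12: I4 read-ops
c13: I4 finished on SHIFT
c14: I4→R1
c17: I3 finished on MUL
c18: I3→R7
c19: issue I5 (MUL)
c20: I5 read-ops | issue I6 (ADD)
c21: I6 read-ops
c23: I6 finished on ADD
c24: I6→R5
c25: issue I7 (ADD)
c26: I5 finished on MUL | I7 read-ops
c27: I5→R6
c28: I7 finished on ADD
c29: I7→R5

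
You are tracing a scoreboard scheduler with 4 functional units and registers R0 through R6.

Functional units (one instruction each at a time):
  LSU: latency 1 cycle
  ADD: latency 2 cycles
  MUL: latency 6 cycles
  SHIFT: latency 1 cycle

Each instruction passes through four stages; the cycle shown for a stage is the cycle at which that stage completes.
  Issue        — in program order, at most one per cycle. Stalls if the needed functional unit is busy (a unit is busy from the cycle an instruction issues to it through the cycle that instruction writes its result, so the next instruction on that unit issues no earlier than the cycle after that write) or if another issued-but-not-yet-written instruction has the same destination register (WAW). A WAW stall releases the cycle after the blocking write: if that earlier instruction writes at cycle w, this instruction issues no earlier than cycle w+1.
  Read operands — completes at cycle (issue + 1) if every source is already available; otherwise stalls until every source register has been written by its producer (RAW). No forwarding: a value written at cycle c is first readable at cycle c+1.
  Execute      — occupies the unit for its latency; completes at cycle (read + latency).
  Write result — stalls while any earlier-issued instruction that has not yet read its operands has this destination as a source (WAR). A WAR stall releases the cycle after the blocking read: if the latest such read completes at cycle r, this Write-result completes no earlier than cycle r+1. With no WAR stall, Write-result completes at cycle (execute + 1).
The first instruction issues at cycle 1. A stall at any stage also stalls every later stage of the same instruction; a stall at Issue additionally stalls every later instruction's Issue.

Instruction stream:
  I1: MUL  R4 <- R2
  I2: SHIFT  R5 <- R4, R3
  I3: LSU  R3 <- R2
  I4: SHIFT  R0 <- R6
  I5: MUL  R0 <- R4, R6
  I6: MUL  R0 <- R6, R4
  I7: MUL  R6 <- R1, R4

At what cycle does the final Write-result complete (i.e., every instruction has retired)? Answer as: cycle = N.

I1 -> (1, 2, 8, 9)
I2 -> (2, 10, 11, 12)  // RAW R4: wait I1 write@9
I3 -> (3, 4, 5, 11)  // WAR R3: wait I2 read@10
I4 -> (13, 14, 15, 16)  // struct: SHIFT busy until I2 writes@12
I5 -> (17, 18, 24, 25)  // WAW R0: wait I4 write@16
I6 -> (26, 27, 33, 34)  // struct: MUL busy until I5 writes@25
I7 -> (35, 36, 42, 43)  // struct: MUL busy until I6 writes@34

cycle = 43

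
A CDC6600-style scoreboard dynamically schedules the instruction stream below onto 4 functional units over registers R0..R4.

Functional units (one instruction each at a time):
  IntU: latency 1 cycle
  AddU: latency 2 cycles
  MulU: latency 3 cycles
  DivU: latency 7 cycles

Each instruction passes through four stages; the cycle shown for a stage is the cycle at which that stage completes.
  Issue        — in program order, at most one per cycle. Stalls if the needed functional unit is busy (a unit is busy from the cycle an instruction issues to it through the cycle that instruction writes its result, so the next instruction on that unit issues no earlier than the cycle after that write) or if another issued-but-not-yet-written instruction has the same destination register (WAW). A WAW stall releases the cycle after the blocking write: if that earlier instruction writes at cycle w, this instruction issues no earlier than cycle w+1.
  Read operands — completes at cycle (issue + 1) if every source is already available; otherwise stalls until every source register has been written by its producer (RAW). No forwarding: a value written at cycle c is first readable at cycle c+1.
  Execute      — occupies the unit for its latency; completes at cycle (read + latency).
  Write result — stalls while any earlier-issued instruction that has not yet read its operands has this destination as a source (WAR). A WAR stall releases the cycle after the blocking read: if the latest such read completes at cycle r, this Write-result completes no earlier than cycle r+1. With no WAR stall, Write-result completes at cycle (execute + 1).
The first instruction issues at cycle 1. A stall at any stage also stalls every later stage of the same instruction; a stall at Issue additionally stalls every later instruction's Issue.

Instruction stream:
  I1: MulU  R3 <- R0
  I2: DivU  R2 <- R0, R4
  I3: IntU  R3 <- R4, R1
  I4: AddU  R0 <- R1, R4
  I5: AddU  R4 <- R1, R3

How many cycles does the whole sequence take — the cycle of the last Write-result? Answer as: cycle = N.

cycle = 17

t=1  I1 issues→MulU
t=2  I1 reads, I2 issues→DivU
t=3  I2 reads
t=5  I1 exec-done
t=6  I1 writes R3
t=7  I3 issues→IntU
t=8  I3 reads, I4 issues→AddU
t=9  I3 exec-done, I4 reads
t=10  I2 exec-done, I3 writes R3
t=11  I2 writes R2, I4 exec-done
t=12  I4 writes R0
t=13  I5 issues→AddU
t=14  I5 reads
t=16  I5 exec-done
t=17  I5 writes R4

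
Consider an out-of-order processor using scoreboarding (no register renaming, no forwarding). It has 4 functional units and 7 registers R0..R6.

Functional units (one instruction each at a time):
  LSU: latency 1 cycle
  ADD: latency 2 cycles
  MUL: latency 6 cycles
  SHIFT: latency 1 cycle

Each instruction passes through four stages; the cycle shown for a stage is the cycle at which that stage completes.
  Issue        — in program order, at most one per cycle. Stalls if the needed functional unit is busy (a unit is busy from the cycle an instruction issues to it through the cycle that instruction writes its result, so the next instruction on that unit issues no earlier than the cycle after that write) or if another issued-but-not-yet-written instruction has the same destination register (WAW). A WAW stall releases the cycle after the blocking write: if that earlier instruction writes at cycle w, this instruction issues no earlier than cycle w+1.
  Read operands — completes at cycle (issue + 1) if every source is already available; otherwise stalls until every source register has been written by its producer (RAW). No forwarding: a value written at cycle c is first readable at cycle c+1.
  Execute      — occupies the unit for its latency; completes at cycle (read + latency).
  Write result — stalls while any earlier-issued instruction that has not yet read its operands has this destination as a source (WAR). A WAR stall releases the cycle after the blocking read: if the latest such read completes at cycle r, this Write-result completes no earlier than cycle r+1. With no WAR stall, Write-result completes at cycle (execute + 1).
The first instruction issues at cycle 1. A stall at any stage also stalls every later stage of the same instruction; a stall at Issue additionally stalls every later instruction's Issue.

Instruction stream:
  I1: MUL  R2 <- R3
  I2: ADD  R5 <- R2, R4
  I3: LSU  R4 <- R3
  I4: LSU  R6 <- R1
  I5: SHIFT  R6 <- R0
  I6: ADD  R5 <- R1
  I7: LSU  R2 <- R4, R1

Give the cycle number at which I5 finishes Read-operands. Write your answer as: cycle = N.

cycle = 17

  I1 | 1 | 2 | 8 | 9
  I2 | 2 | 10 | 12 | 13   RAW R2: wait I1 write@9
  I3 | 3 | 4 | 5 | 11   WAR R4: wait I2 read@10
  I4 | 12 | 13 | 14 | 15   struct: LSU busy until I3 writes@11
  I5 | 16 | 17 | 18 | 19   WAW R6: wait I4 write@15
  I6 | 17 | 18 | 20 | 21
  I7 | 18 | 19 | 20 | 21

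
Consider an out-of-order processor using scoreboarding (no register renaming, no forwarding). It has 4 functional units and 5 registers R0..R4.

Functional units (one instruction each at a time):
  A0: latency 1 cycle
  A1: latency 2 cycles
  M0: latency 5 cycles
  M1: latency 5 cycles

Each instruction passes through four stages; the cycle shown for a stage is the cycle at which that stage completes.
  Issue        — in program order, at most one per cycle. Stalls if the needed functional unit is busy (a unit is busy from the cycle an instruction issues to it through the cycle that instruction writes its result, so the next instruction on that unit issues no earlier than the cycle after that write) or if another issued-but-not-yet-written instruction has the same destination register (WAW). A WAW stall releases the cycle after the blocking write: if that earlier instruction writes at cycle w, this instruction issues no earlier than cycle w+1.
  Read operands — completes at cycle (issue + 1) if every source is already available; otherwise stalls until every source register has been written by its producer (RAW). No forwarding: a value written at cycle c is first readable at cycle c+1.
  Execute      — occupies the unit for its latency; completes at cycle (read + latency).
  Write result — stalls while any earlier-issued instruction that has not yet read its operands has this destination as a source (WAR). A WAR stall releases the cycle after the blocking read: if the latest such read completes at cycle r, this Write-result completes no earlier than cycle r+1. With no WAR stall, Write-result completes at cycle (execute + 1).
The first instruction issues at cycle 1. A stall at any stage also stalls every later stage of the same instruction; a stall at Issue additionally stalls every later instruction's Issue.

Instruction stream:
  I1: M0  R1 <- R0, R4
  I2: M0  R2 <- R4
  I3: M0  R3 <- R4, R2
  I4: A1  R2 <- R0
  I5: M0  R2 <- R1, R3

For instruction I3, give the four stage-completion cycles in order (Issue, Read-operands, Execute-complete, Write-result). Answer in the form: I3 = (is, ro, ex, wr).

I3 = (17, 18, 23, 24)

[1] I1→M0
[2] I1 RO
[7] I1 EX
[8] I1 WR R1
[9] I2→M0
[10] I2 RO
[15] I2 EX
[16] I2 WR R2
[17] I3→M0
[18] I3 RO, I4→A1
[19] I4 RO
[21] I4 EX
[22] I4 WR R2
[23] I3 EX
[24] I3 WR R3
[25] I5→M0
[26] I5 RO
[31] I5 EX
[32] I5 WR R2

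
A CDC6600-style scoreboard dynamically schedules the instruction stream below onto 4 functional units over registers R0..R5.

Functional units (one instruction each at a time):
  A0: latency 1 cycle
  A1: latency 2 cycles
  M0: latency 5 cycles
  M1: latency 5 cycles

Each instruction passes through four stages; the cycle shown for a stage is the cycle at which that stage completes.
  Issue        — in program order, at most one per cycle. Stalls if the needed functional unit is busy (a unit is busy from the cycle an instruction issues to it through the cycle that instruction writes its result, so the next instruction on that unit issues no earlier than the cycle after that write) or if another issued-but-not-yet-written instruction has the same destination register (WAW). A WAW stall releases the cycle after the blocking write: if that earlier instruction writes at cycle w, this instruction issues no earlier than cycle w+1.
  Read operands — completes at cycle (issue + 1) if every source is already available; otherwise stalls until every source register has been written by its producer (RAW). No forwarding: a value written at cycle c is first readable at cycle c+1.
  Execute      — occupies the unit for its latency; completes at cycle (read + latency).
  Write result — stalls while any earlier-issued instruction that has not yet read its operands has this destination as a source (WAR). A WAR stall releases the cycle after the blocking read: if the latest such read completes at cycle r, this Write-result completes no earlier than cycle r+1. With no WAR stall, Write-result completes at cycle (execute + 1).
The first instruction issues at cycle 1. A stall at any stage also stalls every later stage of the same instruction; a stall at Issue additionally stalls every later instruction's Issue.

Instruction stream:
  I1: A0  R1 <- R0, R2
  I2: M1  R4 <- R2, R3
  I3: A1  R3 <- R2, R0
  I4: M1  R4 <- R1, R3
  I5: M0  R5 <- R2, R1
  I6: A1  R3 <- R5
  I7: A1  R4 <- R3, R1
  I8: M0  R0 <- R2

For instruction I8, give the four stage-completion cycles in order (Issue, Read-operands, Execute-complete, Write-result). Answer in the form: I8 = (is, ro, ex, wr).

I8 = (24, 25, 30, 31)

cycle 1: I1 issues→A0
cycle 2: I1 reads | I2 issues→M1
cycle 3: I1 exec-done | I2 reads | I3 issues→A1
cycle 4: I1 writes R1 | I3 reads
cycle 6: I3 exec-done
cycle 7: I3 writes R3
cycle 8: I2 exec-done
cycle 9: I2 writes R4
cycle 10: I4 issues→M1
cycle 11: I4 reads | I5 issues→M0
cycle 12: I5 reads | I6 issues→A1
cycle 16: I4 exec-done
cycle 17: I4 writes R4 | I5 exec-done
cycle 18: I5 writes R5
cycle 19: I6 reads
cycle 21: I6 exec-done
cycle 22: I6 writes R3
cycle 23: I7 issues→A1
cycle 24: I7 reads | I8 issues→M0
cycle 25: I8 reads
cycle 26: I7 exec-done
cycle 27: I7 writes R4
cycle 30: I8 exec-done
cycle 31: I8 writes R0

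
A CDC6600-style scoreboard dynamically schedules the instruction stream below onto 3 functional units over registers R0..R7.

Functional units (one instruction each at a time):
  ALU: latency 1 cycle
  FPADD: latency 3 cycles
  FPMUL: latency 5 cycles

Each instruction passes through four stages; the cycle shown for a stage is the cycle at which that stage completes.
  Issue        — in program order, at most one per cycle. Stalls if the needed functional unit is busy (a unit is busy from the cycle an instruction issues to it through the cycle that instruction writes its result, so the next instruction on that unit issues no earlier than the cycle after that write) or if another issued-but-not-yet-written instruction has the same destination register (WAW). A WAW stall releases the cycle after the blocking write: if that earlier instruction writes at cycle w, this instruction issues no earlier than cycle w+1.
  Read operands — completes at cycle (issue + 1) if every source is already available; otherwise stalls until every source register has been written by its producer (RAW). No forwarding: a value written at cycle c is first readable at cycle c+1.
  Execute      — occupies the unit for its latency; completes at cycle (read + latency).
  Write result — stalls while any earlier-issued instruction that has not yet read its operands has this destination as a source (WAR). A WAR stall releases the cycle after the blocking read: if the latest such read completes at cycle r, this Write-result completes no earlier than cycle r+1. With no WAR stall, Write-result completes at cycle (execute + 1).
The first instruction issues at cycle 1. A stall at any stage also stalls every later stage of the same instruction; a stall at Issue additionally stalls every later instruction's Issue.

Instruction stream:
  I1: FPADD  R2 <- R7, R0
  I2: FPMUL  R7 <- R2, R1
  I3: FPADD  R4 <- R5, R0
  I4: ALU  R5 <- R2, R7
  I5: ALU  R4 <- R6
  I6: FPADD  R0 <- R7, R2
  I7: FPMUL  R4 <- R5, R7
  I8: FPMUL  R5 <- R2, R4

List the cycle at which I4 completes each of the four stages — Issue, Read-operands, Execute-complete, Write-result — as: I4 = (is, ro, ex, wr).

I4 = (8, 14, 15, 16)

I1: IS=1 RO=2 EX=5 WR=6
I2: IS=2 RO=7 EX=12 WR=13  [RAW R2: wait I1 write@6]
I3: IS=7 RO=8 EX=11 WR=12  [struct: FPADD busy until I1 writes@6]
I4: IS=8 RO=14 EX=15 WR=16  [RAW R7: wait I2 write@13]
I5: IS=17 RO=18 EX=19 WR=20  [struct: ALU busy until I4 writes@16]
I6: IS=18 RO=19 EX=22 WR=23
I7: IS=21 RO=22 EX=27 WR=28  [WAW R4: wait I5 write@20]
I8: IS=29 RO=30 EX=35 WR=36  [struct: FPMUL busy until I7 writes@28]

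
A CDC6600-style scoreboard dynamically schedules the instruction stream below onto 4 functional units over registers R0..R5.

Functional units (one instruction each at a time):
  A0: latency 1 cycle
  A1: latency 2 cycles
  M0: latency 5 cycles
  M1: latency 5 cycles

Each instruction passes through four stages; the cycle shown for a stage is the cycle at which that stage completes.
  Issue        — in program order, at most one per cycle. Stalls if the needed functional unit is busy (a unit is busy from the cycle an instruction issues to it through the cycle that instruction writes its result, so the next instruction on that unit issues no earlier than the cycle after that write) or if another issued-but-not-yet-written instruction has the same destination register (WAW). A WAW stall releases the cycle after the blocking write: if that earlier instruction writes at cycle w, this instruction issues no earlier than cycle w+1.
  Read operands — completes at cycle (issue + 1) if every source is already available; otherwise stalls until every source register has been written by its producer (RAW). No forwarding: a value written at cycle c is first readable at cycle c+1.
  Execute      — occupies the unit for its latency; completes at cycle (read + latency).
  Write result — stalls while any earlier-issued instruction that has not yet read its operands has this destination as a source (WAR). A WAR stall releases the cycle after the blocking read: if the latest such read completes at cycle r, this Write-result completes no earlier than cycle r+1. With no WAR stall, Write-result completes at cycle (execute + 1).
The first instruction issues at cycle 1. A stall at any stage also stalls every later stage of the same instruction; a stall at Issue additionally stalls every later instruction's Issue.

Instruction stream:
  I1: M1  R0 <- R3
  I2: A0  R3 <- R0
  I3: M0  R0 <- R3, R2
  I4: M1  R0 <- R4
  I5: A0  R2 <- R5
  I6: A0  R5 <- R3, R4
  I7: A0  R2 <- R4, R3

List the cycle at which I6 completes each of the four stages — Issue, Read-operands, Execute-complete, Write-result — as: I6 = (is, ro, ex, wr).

cycle 1: I1 issues→M1
cycle 2: I1 reads · I2 issues→A0
cycle 7: I1 exec-done
cycle 8: I1 writes R0
cycle 9: I2 reads · I3 issues→M0
cycle 10: I2 exec-done
cycle 11: I2 writes R3
cycle 12: I3 reads
cycle 17: I3 exec-done
cycle 18: I3 writes R0
cycle 19: I4 issues→M1
cycle 20: I4 reads · I5 issues→A0
cycle 21: I5 reads
cycle 22: I5 exec-done
cycle 23: I5 writes R2
cycle 24: I6 issues→A0
cycle 25: I4 exec-done · I6 reads
cycle 26: I4 writes R0 · I6 exec-done
cycle 27: I6 writes R5
cycle 28: I7 issues→A0
cycle 29: I7 reads
cycle 30: I7 exec-done
cycle 31: I7 writes R2

I6 = (24, 25, 26, 27)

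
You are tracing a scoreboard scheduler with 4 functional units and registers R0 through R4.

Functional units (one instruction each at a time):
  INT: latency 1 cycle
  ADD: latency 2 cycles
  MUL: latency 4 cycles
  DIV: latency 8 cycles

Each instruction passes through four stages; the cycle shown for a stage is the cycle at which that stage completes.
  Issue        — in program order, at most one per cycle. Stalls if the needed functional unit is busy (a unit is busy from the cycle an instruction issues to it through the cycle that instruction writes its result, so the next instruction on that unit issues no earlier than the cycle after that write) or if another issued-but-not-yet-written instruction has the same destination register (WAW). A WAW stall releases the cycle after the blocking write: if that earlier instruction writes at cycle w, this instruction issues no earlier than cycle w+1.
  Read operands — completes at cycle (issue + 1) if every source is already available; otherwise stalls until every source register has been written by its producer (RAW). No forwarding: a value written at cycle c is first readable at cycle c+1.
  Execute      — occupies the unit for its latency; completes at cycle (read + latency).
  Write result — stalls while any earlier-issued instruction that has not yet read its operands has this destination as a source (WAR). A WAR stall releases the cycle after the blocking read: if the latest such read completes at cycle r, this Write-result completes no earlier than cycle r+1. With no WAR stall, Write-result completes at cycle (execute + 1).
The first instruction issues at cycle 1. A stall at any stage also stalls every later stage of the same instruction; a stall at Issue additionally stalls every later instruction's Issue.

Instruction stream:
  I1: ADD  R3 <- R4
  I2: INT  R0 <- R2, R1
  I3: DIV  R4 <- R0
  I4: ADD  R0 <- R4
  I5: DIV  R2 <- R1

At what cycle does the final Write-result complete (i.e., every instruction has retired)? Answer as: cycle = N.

cycle = 26

I1  is:1  ro:2  ex:4  wr:5
I2  is:2  ro:3  ex:4  wr:5
I3  is:3  ro:6  ex:14  wr:15  — RAW R0: wait I2 write@5
I4  is:6  ro:16  ex:18  wr:19  — WAW R0: wait I2 write@5, RAW R4: wait I3 write@15
I5  is:16  ro:17  ex:25  wr:26  — struct: DIV busy until I3 writes@15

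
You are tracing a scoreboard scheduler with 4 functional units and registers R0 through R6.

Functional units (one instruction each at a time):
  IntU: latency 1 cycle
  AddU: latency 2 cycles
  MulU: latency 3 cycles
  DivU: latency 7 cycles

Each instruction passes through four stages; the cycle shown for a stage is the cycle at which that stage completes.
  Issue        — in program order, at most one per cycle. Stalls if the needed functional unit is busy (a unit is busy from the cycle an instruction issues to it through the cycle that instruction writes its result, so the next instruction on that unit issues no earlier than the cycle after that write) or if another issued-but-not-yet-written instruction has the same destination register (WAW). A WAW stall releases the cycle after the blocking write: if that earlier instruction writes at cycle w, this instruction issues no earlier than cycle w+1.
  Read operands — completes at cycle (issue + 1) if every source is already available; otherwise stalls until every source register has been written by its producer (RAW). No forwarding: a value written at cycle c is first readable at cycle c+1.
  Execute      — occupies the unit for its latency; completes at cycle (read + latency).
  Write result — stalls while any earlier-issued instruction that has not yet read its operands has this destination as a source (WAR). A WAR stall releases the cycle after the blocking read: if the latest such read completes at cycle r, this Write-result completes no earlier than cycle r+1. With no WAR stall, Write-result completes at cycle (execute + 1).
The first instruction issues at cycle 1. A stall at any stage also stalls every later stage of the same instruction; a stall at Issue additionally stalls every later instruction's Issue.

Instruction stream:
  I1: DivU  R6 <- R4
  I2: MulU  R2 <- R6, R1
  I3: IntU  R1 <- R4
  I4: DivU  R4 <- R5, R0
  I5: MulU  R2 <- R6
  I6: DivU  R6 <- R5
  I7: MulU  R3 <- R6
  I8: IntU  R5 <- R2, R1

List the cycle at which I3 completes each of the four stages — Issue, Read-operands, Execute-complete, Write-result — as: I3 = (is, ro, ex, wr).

cycle 1: issue I1 (DivU)
cycle 2: I1 read-ops | issue I2 (MulU)
cycle 3: issue I3 (IntU)
cycle 4: I3 read-ops
cycle 5: I3 finished on IntU
cycle 9: I1 finished on DivU
cycle 10: I1→R6
cycle 11: I2 read-ops | issue I4 (DivU)
cycle 12: I3→R1 | I4 read-ops
cycle 14: I2 finished on MulU
cycle 15: I2→R2
cycle 16: issue I5 (MulU)
cycle 17: I5 read-ops
cycle 19: I4 finished on DivU
cycle 20: I4→R4 | I5 finished on MulU
cycle 21: I5→R2 | issue I6 (DivU)
cycle 22: I6 read-ops | issue I7 (MulU)
cycle 23: issue I8 (IntU)
cycle 24: I8 read-ops
cycle 25: I8 finished on IntU
cycle 26: I8→R5
cycle 29: I6 finished on DivU
cycle 30: I6→R6
cycle 31: I7 read-ops
cycle 34: I7 finished on MulU
cycle 35: I7→R3

I3 = (3, 4, 5, 12)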